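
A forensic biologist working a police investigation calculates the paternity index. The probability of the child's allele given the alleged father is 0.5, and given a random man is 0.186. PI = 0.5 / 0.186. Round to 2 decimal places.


Paternity Index calculation:
PI = P(allele|father) / P(allele|random)
PI = 0.5 / 0.186
PI = 2.69

2.69


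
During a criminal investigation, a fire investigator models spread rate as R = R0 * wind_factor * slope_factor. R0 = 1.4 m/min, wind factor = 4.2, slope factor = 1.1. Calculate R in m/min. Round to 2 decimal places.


Fire spread rate calculation:
R = R0 * wind_factor * slope_factor
= 1.4 * 4.2 * 1.1
= 5.88 * 1.1
= 6.47 m/min

6.47


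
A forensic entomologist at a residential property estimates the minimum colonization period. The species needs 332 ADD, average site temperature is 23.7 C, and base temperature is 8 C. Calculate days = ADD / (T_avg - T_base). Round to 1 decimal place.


Insect development time:
Effective temperature = avg_temp - T_base = 23.7 - 8 = 15.7 C
Days = ADD / effective_temp = 332 / 15.7 = 21.1 days

21.1


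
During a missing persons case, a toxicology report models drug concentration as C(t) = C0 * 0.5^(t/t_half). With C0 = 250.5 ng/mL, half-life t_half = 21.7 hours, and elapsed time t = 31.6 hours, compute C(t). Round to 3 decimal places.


Drug concentration decay:
Number of half-lives = t / t_half = 31.6 / 21.7 = 1.456221
Decay factor = 0.5^1.456221 = 0.36444651
C(t) = 250.5 * 0.36444651 = 91.294 ng/mL

91.294


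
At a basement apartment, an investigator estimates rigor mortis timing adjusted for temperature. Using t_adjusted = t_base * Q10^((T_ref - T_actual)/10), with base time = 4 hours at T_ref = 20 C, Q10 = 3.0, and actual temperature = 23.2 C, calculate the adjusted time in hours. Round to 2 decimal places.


Rigor mortis time adjustment:
Exponent = (T_ref - T_actual) / 10 = (20 - 23.2) / 10 = -0.32
Q10 factor = 3.0^-0.32 = 0.70359
t_adjusted = 4 * 0.70359 = 2.81 hours

2.81


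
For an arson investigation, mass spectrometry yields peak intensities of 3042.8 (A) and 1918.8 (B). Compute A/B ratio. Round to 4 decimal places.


Spectral peak ratio:
Peak A = 3042.8 counts
Peak B = 1918.8 counts
Ratio = 3042.8 / 1918.8 = 1.5858

1.5858


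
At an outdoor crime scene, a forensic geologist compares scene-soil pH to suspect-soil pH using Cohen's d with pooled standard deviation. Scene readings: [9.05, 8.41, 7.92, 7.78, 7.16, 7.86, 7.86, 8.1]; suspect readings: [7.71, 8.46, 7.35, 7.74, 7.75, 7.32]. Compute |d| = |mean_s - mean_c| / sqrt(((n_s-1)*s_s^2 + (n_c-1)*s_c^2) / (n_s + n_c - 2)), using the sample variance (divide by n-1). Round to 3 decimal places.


Pooled-variance Cohen's d for soil pH comparison:
Scene mean = 64.14 / 8 = 8.0175
Suspect mean = 46.33 / 6 = 7.721667
Scene sample variance s_s^2 = 0.296821
Suspect sample variance s_c^2 = 0.169177
Pooled variance = ((n_s-1)*s_s^2 + (n_c-1)*s_c^2) / (n_s + n_c - 2) = 0.243636
Pooled SD = sqrt(0.243636) = 0.493595
Mean difference = 0.295833
|d| = |0.295833| / 0.493595 = 0.599

0.599


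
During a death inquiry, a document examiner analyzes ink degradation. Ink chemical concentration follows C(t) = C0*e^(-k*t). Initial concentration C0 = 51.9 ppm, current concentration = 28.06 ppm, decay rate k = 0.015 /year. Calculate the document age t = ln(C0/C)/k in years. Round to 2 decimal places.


Document age estimation:
C0/C = 51.9 / 28.06 = 1.849608
ln(C0/C) = 0.614974
t = 0.614974 / 0.015 = 41.00 years

41.00


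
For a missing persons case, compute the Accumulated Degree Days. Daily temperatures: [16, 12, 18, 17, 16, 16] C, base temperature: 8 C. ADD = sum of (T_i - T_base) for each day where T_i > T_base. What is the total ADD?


Computing ADD day by day:
Day 1: max(0, 16 - 8) = 8
Day 2: max(0, 12 - 8) = 4
Day 3: max(0, 18 - 8) = 10
Day 4: max(0, 17 - 8) = 9
Day 5: max(0, 16 - 8) = 8
Day 6: max(0, 16 - 8) = 8
Total ADD = 47

47


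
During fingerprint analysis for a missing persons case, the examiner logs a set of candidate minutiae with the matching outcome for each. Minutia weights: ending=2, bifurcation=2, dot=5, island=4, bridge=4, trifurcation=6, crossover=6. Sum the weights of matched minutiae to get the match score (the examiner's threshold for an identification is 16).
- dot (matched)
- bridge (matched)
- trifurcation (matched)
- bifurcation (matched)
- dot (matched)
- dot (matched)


Weighted minutiae match score:
  dot: matched, +5 (running total 5)
  bridge: matched, +4 (running total 9)
  trifurcation: matched, +6 (running total 15)
  bifurcation: matched, +2 (running total 17)
  dot: matched, +5 (running total 22)
  dot: matched, +5 (running total 27)
Total score = 27
Threshold = 16; verdict = identification

27


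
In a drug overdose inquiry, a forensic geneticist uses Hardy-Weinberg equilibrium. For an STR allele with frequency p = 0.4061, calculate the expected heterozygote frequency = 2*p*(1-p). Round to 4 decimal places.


Hardy-Weinberg heterozygote frequency:
q = 1 - p = 1 - 0.4061 = 0.5939
2pq = 2 * 0.4061 * 0.5939 = 0.4824

0.4824


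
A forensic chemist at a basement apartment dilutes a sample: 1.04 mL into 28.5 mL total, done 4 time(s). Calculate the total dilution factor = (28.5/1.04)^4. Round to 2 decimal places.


Dilution factor calculation:
Single dilution = V_total / V_sample = 28.5 / 1.04 ≈ 27.403846
Number of dilutions = 4
Total DF = (28.5 / 1.04)^4 (full precision, rounded at the end) = 563957.12

563957.12


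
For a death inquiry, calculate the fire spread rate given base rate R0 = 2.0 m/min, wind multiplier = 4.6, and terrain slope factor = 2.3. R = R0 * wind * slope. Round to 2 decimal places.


Fire spread rate calculation:
R = R0 * wind_factor * slope_factor
= 2.0 * 4.6 * 2.3
= 9.2 * 2.3
= 21.16 m/min

21.16


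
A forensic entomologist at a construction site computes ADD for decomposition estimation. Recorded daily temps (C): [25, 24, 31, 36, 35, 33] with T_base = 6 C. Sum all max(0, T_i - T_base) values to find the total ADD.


Computing ADD day by day:
Day 1: max(0, 25 - 6) = 19
Day 2: max(0, 24 - 6) = 18
Day 3: max(0, 31 - 6) = 25
Day 4: max(0, 36 - 6) = 30
Day 5: max(0, 35 - 6) = 29
Day 6: max(0, 33 - 6) = 27
Total ADD = 148

148


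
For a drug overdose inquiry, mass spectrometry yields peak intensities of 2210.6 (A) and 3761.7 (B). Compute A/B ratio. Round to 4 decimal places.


Spectral peak ratio:
Peak A = 2210.6 counts
Peak B = 3761.7 counts
Ratio = 2210.6 / 3761.7 = 0.5877

0.5877


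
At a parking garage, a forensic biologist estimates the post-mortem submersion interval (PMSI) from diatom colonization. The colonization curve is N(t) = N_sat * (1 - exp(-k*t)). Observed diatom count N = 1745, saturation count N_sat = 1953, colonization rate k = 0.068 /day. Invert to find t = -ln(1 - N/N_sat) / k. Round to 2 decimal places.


PMSI from diatom colonization curve:
N / N_sat = 1745 / 1953 = 0.893497
1 - N/N_sat = 0.106503
ln(1 - N/N_sat) = -2.239582
t = -ln(1 - N/N_sat) / k = -(-2.239582) / 0.068 = 32.94 days

32.94


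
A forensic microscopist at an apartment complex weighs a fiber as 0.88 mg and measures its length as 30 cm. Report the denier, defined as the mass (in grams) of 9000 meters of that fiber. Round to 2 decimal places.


Denier calculation:
Mass in grams = 0.88 mg / 1000 = 0.00088 g
Length in meters = 30 cm / 100 = 0.3 m
Linear density = mass / length = 0.00088 / 0.3 = 0.00293333 g/m
Denier = (g/m) * 9000 = 0.00293333 * 9000 = 26.40

26.40


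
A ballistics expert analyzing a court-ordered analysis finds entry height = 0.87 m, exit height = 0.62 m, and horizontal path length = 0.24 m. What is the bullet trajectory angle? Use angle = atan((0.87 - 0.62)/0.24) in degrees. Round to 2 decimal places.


Bullet trajectory angle:
Height difference = 0.87 - 0.62 = 0.25 m
angle = atan(0.25 / 0.24)
angle = atan(1.041667)
angle = 46.17 degrees

46.17


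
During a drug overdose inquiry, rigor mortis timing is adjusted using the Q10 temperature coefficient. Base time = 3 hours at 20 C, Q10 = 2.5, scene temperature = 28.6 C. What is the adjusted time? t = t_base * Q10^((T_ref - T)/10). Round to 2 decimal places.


Rigor mortis time adjustment:
Exponent = (T_ref - T_actual) / 10 = (20 - 28.6) / 10 = -0.86
Q10 factor = 2.5^-0.86 = 0.45475
t_adjusted = 3 * 0.45475 = 1.36 hours

1.36


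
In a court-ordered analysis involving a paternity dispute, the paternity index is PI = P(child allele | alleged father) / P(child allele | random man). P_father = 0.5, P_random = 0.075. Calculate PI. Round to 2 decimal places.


Paternity Index calculation:
PI = P(allele|father) / P(allele|random)
PI = 0.5 / 0.075
PI = 6.67

6.67


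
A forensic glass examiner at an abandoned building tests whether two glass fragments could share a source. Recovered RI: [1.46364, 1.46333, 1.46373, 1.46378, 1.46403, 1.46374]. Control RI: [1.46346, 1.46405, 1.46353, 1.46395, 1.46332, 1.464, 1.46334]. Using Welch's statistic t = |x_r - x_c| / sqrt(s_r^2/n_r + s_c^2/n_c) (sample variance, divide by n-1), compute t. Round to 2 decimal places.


Welch's t-criterion for glass RI comparison:
Recovered mean = sum / n_r = 8.78225 / 6 = 1.4637083
Control mean = sum / n_c = 10.24565 / 7 = 1.4636643
Recovered sample variance s_r^2 = 5.15767e-08
Control sample variance s_c^2 = 1.04429e-07
Welch SE (unpooled) = sqrt(s_r^2/n_r + s_c^2/n_c) = sqrt(8.59611e-09 + 1.49184e-08) = sqrt(2.35145e-08) = 0.000153344
|mean_r - mean_c| = 4.40476e-05
t = 4.40476e-05 / 0.000153344 = 0.29

0.29


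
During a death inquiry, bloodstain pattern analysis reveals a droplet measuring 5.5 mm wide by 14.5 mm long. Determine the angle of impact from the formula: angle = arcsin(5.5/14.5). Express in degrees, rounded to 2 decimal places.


Blood spatter impact angle calculation:
width / length = 5.5 / 14.5 = 0.37931
angle = arcsin(0.37931)
angle = 22.29 degrees

22.29


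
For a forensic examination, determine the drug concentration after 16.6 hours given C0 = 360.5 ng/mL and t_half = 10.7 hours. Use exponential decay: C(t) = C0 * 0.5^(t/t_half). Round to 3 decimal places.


Drug concentration decay:
Number of half-lives = t / t_half = 16.6 / 10.7 = 1.551402
Decay factor = 0.5^1.551402 = 0.34117835
C(t) = 360.5 * 0.34117835 = 122.995 ng/mL

122.995


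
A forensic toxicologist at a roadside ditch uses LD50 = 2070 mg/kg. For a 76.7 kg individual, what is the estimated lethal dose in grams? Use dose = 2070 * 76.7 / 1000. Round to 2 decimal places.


Lethal dose calculation:
Lethal dose = LD50 * body_weight / 1000
= 2070 * 76.7 / 1000
= 158769 / 1000
= 158.77 g

158.77


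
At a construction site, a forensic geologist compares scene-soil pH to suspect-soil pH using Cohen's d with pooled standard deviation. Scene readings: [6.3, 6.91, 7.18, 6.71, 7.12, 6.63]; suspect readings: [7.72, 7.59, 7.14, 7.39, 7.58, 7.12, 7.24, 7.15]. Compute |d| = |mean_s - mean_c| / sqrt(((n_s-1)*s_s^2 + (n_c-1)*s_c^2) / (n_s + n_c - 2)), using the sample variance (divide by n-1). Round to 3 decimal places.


Pooled-variance Cohen's d for soil pH comparison:
Scene mean = 40.85 / 6 = 6.808333
Suspect mean = 58.93 / 8 = 7.36625
Scene sample variance s_s^2 = 0.109097
Suspect sample variance s_c^2 = 0.05657
Pooled variance = ((n_s-1)*s_s^2 + (n_c-1)*s_c^2) / (n_s + n_c - 2) = 0.078456
Pooled SD = sqrt(0.078456) = 0.2801
Mean difference = -0.557917
|d| = |-0.557917| / 0.2801 = 1.992

1.992


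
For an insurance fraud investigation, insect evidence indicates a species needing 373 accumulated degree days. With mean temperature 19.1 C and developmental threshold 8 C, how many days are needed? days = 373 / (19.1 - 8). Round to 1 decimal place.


Insect development time:
Effective temperature = avg_temp - T_base = 19.1 - 8 = 11.1 C
Days = ADD / effective_temp = 373 / 11.1 = 33.6 days

33.6


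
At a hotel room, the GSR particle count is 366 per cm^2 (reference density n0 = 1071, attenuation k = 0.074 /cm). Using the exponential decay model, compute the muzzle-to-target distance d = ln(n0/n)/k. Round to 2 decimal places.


GSR distance calculation:
n0/n = 1071 / 366 = 2.92623
ln(n0/n) = 1.073715
d = 1.073715 / 0.074 = 14.51 cm

14.51


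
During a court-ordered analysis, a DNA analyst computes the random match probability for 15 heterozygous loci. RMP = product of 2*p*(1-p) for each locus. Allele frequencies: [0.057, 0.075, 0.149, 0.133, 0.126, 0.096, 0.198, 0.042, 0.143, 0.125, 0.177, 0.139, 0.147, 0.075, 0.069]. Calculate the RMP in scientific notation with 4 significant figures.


Computing RMP for 15 loci:
Locus 1: 2 * 0.057 * 0.943 = 0.107502
Locus 2: 2 * 0.075 * 0.925 = 0.13875
Locus 3: 2 * 0.149 * 0.851 = 0.253598
Locus 4: 2 * 0.133 * 0.867 = 0.230622
Locus 5: 2 * 0.126 * 0.874 = 0.220248
Locus 6: 2 * 0.096 * 0.904 = 0.173568
Locus 7: 2 * 0.198 * 0.802 = 0.317592
Locus 8: 2 * 0.042 * 0.958 = 0.080472
Locus 9: 2 * 0.143 * 0.857 = 0.245102
Locus 10: 2 * 0.125 * 0.875 = 0.21875
Locus 11: 2 * 0.177 * 0.823 = 0.291342
Locus 12: 2 * 0.139 * 0.861 = 0.239358
Locus 13: 2 * 0.147 * 0.853 = 0.250782
Locus 14: 2 * 0.075 * 0.925 = 0.13875
Locus 15: 2 * 0.069 * 0.931 = 0.128478
RMP = 1.425e-11

1.425e-11


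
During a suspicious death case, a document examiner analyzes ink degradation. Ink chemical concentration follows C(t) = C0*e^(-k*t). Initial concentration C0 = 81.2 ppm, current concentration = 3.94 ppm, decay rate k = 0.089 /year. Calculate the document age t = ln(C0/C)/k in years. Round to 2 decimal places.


Document age estimation:
C0/C = 81.2 / 3.94 = 20.609137
ln(C0/C) = 3.025735
t = 3.025735 / 0.089 = 34.00 years

34.00


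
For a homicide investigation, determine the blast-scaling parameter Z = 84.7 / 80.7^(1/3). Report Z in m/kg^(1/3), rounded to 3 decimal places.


Scaled distance calculation:
W^(1/3) = 80.7^(1/3) = 4.3214
Z = R / W^(1/3) = 84.7 / 4.3214
Z = 19.600 m/kg^(1/3)

19.600


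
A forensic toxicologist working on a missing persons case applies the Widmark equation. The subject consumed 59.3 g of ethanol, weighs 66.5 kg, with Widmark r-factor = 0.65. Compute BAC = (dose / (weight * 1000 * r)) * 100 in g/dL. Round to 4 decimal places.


Applying the Widmark formula:
BAC = (dose_g / (body_wt * 1000 * r)) * 100
Denominator = 66.5 * 1000 * 0.65 = 43225
BAC = (59.3 / 43225) * 100
BAC = 0.1372 g/dL

0.1372


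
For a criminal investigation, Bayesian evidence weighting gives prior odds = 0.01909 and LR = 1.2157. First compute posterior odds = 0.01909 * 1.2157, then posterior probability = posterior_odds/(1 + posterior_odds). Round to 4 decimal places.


Bayesian evidence evaluation:
Posterior odds = prior_odds * LR = 0.01909 * 1.2157 = 0.02320771
Posterior probability = posterior_odds / (1 + posterior_odds)
= 0.02320771 / (1 + 0.02320771)
= 0.02320771 / 1.02320771
= 0.0227

0.0227


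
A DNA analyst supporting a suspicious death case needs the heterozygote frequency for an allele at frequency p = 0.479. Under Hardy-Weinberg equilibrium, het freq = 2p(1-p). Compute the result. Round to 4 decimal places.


Hardy-Weinberg heterozygote frequency:
q = 1 - p = 1 - 0.479 = 0.521
2pq = 2 * 0.479 * 0.521 = 0.4991

0.4991


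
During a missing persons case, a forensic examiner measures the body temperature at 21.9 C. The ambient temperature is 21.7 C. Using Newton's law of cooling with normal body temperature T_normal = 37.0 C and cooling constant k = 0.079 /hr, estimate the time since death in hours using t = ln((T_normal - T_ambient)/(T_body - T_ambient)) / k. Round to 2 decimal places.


Using Newton's law of cooling:
t = ln((T_normal - T_ambient) / (T_body - T_ambient)) / k
T_normal - T_ambient = 15.3
T_body - T_ambient = 0.2
Ratio = 76.5
ln(ratio) = 4.337291
t = 4.337291 / 0.079 = 54.90 hours

54.90


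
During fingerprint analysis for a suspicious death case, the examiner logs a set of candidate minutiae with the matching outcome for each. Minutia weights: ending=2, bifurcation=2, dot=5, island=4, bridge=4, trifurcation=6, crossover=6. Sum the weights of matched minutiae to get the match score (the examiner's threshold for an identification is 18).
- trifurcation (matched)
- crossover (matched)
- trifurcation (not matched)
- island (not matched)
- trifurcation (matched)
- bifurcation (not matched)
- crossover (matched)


Weighted minutiae match score:
  trifurcation: matched, +6 (running total 6)
  crossover: matched, +6 (running total 12)
  trifurcation: not matched, +0
  island: not matched, +0
  trifurcation: matched, +6 (running total 18)
  bifurcation: not matched, +0
  crossover: matched, +6 (running total 24)
Total score = 24
Threshold = 18; verdict = identification

24


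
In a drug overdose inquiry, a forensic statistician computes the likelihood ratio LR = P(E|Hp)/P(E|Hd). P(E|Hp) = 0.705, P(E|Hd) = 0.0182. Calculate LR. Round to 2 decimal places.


Likelihood ratio calculation:
LR = P(E|Hp) / P(E|Hd)
LR = 0.705 / 0.0182
LR = 38.74

38.74


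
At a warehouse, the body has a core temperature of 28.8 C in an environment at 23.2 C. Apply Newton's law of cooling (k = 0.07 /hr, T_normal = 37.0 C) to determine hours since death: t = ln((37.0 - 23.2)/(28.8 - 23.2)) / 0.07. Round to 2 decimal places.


Using Newton's law of cooling:
t = ln((T_normal - T_ambient) / (T_body - T_ambient)) / k
T_normal - T_ambient = 13.8
T_body - T_ambient = 5.6
Ratio = 2.464286
ln(ratio) = 0.901902
t = 0.901902 / 0.07 = 12.88 hours

12.88


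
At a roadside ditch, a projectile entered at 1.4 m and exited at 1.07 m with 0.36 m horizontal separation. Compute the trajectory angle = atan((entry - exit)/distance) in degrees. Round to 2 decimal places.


Bullet trajectory angle:
Height difference = 1.4 - 1.07 = 0.33 m
angle = atan(0.33 / 0.36)
angle = atan(0.916667)
angle = 42.51 degrees

42.51


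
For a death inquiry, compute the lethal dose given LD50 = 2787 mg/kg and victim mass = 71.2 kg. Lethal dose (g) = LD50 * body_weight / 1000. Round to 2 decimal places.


Lethal dose calculation:
Lethal dose = LD50 * body_weight / 1000
= 2787 * 71.2 / 1000
= 198434.4 / 1000
= 198.43 g

198.43


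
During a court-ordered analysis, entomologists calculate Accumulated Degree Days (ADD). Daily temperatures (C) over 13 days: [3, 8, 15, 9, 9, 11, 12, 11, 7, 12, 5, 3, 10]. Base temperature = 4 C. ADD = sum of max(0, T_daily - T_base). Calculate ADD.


Computing ADD day by day:
Day 1: max(0, 3 - 4) = 0
Day 2: max(0, 8 - 4) = 4
Day 3: max(0, 15 - 4) = 11
Day 4: max(0, 9 - 4) = 5
Day 5: max(0, 9 - 4) = 5
Day 6: max(0, 11 - 4) = 7
Day 7: max(0, 12 - 4) = 8
Day 8: max(0, 11 - 4) = 7
Day 9: max(0, 7 - 4) = 3
Day 10: max(0, 12 - 4) = 8
Day 11: max(0, 5 - 4) = 1
Day 12: max(0, 3 - 4) = 0
Day 13: max(0, 10 - 4) = 6
Total ADD = 65

65


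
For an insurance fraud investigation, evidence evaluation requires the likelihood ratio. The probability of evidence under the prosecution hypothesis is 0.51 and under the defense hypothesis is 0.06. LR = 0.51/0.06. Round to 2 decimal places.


Likelihood ratio calculation:
LR = P(E|Hp) / P(E|Hd)
LR = 0.51 / 0.06
LR = 8.50

8.50


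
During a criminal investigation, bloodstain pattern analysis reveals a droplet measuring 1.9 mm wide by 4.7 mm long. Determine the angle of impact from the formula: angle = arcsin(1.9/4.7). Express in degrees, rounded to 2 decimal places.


Blood spatter impact angle calculation:
width / length = 1.9 / 4.7 = 0.404255
angle = arcsin(0.404255)
angle = 23.84 degrees

23.84


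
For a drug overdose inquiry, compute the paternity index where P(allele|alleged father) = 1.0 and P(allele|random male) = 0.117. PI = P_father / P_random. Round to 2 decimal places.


Paternity Index calculation:
PI = P(allele|father) / P(allele|random)
PI = 1.0 / 0.117
PI = 8.55

8.55


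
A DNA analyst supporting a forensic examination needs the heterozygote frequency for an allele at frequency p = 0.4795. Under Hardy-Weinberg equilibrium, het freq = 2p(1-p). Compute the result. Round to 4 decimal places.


Hardy-Weinberg heterozygote frequency:
q = 1 - p = 1 - 0.4795 = 0.5205
2pq = 2 * 0.4795 * 0.5205 = 0.4992

0.4992


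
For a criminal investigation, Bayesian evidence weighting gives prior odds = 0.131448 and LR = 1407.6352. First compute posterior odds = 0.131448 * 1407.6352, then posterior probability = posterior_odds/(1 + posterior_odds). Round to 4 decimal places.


Bayesian evidence evaluation:
Posterior odds = prior_odds * LR = 0.131448 * 1407.6352 = 185.0308
Posterior probability = posterior_odds / (1 + posterior_odds)
= 185.0308 / (1 + 185.0308)
= 185.0308 / 186.0308
= 0.9946

0.9946


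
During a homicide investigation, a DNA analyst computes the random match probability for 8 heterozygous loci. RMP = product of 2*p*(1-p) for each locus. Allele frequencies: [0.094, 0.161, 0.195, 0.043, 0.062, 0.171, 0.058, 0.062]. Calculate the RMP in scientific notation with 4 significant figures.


Computing RMP for 8 loci:
Locus 1: 2 * 0.094 * 0.906 = 0.170328
Locus 2: 2 * 0.161 * 0.839 = 0.270158
Locus 3: 2 * 0.195 * 0.805 = 0.31395
Locus 4: 2 * 0.043 * 0.957 = 0.082302
Locus 5: 2 * 0.062 * 0.938 = 0.116312
Locus 6: 2 * 0.171 * 0.829 = 0.283518
Locus 7: 2 * 0.058 * 0.942 = 0.109272
Locus 8: 2 * 0.062 * 0.938 = 0.116312
RMP = 4.983e-07

4.983e-07


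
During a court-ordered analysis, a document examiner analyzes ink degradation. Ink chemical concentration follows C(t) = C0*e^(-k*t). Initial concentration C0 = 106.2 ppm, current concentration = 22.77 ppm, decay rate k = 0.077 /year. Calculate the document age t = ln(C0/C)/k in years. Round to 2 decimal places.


Document age estimation:
C0/C = 106.2 / 22.77 = 4.664032
ln(C0/C) = 1.53988
t = 1.53988 / 0.077 = 20.00 years

20.00


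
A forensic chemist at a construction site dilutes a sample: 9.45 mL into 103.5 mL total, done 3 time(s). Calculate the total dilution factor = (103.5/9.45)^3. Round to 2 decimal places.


Dilution factor calculation:
Single dilution = V_total / V_sample = 103.5 / 9.45 ≈ 10.952381
Number of dilutions = 3
Total DF = (103.5 / 9.45)^3 (full precision, rounded at the end) = 1313.79

1313.79


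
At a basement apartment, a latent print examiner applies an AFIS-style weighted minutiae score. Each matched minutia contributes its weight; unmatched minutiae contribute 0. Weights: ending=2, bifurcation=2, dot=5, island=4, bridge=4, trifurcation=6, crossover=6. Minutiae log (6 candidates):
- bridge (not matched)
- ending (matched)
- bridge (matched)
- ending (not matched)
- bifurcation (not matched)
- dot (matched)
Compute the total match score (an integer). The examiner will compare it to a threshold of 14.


Weighted minutiae match score:
  bridge: not matched, +0
  ending: matched, +2 (running total 2)
  bridge: matched, +4 (running total 6)
  ending: not matched, +0
  bifurcation: not matched, +0
  dot: matched, +5 (running total 11)
Total score = 11
Threshold = 14; verdict = inconclusive

11


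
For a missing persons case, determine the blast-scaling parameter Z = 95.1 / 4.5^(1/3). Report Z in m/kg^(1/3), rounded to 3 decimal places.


Scaled distance calculation:
W^(1/3) = 4.5^(1/3) = 1.650964
Z = R / W^(1/3) = 95.1 / 1.650964
Z = 57.603 m/kg^(1/3)

57.603


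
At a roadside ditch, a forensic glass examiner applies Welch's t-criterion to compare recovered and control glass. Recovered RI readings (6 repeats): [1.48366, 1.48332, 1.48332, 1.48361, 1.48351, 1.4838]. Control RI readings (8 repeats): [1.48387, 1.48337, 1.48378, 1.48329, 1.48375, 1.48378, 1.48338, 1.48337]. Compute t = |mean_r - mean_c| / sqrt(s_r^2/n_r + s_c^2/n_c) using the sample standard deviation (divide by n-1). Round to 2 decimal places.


Welch's t-criterion for glass RI comparison:
Recovered mean = sum / n_r = 8.90122 / 6 = 1.4835367
Control mean = sum / n_c = 11.86859 / 8 = 1.4835738
Recovered sample variance s_r^2 = 3.69067e-08
Control sample variance s_c^2 = 5.78554e-08
Welch SE (unpooled) = sqrt(s_r^2/n_r + s_c^2/n_c) = sqrt(6.15111e-09 + 7.23192e-09) = sqrt(1.3383e-08) = 0.000115685
|mean_r - mean_c| = 3.70833e-05
t = 3.70833e-05 / 0.000115685 = 0.32

0.32


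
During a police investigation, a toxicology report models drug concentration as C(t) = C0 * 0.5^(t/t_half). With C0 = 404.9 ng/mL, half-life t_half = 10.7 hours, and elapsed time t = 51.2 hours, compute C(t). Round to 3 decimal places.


Drug concentration decay:
Number of half-lives = t / t_half = 51.2 / 10.7 = 4.785047
Decay factor = 0.5^4.785047 = 0.03627082
C(t) = 404.9 * 0.03627082 = 14.686 ng/mL

14.686


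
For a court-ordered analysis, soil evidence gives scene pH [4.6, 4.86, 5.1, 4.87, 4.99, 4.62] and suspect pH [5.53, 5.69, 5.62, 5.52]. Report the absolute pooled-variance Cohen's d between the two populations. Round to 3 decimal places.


Pooled-variance Cohen's d for soil pH comparison:
Scene mean = 29.04 / 6 = 4.84
Suspect mean = 22.36 / 4 = 5.59
Scene sample variance s_s^2 = 0.03948
Suspect sample variance s_c^2 = 0.006467
Pooled variance = ((n_s-1)*s_s^2 + (n_c-1)*s_c^2) / (n_s + n_c - 2) = 0.0271
Pooled SD = sqrt(0.0271) = 0.164621
Mean difference = -0.75
|d| = |-0.75| / 0.164621 = 4.556

4.556


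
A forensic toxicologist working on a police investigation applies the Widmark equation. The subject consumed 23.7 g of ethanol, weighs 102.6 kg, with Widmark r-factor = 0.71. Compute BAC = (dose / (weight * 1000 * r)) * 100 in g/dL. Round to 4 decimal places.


Applying the Widmark formula:
BAC = (dose_g / (body_wt * 1000 * r)) * 100
Denominator = 102.6 * 1000 * 0.71 = 72846
BAC = (23.7 / 72846) * 100
BAC = 0.0325 g/dL

0.0325


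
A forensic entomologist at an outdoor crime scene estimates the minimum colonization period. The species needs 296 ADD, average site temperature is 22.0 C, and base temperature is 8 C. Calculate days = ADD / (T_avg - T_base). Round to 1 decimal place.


Insect development time:
Effective temperature = avg_temp - T_base = 22.0 - 8 = 14.0 C
Days = ADD / effective_temp = 296 / 14.0 = 21.1 days

21.1


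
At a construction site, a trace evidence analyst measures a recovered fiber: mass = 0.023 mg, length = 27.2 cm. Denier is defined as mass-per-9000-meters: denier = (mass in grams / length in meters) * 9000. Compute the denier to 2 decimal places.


Denier calculation:
Mass in grams = 0.023 mg / 1000 = 0.000023 g
Length in meters = 27.2 cm / 100 = 0.272 m
Linear density = mass / length = 0.000023 / 0.272 = 0.00008456 g/m
Denier = (g/m) * 9000 = 0.00008456 * 9000 = 0.76

0.76


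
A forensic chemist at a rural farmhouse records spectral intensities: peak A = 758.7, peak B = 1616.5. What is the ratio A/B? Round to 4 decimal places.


Spectral peak ratio:
Peak A = 758.7 counts
Peak B = 1616.5 counts
Ratio = 758.7 / 1616.5 = 0.4693

0.4693


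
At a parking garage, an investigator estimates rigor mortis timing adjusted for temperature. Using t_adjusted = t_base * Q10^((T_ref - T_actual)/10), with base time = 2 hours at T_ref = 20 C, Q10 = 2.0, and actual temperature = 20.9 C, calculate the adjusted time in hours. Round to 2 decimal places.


Rigor mortis time adjustment:
Exponent = (T_ref - T_actual) / 10 = (20 - 20.9) / 10 = -0.09
Q10 factor = 2.0^-0.09 = 0.93952
t_adjusted = 2 * 0.93952 = 1.88 hours

1.88


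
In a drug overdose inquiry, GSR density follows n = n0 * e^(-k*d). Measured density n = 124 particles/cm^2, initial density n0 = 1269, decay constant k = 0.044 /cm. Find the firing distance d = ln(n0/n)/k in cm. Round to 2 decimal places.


GSR distance calculation:
n0/n = 1269 / 124 = 10.233871
ln(n0/n) = 2.325703
d = 2.325703 / 0.044 = 52.86 cm

52.86


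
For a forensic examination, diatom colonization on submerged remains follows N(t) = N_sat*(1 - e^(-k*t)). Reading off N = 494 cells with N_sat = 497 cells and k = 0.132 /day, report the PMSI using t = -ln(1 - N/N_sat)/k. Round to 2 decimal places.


PMSI from diatom colonization curve:
N / N_sat = 494 / 497 = 0.993964
1 - N/N_sat = 0.006036
ln(1 - N/N_sat) = -5.110014
t = -ln(1 - N/N_sat) / k = -(-5.110014) / 0.132 = 38.71 days

38.71


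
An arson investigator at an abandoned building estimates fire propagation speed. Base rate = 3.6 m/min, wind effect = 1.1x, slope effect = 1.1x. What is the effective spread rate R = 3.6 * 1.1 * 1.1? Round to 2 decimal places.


Fire spread rate calculation:
R = R0 * wind_factor * slope_factor
= 3.6 * 1.1 * 1.1
= 3.96 * 1.1
= 4.36 m/min

4.36


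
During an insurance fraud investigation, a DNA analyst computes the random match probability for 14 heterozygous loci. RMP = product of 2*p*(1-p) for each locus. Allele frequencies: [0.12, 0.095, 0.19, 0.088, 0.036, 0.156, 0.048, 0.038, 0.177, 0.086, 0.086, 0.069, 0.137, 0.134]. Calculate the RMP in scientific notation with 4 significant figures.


Computing RMP for 14 loci:
Locus 1: 2 * 0.12 * 0.88 = 0.2112
Locus 2: 2 * 0.095 * 0.905 = 0.17195
Locus 3: 2 * 0.19 * 0.81 = 0.3078
Locus 4: 2 * 0.088 * 0.912 = 0.160512
Locus 5: 2 * 0.036 * 0.964 = 0.069408
Locus 6: 2 * 0.156 * 0.844 = 0.263328
Locus 7: 2 * 0.048 * 0.952 = 0.091392
Locus 8: 2 * 0.038 * 0.962 = 0.073112
Locus 9: 2 * 0.177 * 0.823 = 0.291342
Locus 10: 2 * 0.086 * 0.914 = 0.157208
Locus 11: 2 * 0.086 * 0.914 = 0.157208
Locus 12: 2 * 0.069 * 0.931 = 0.128478
Locus 13: 2 * 0.137 * 0.863 = 0.236462
Locus 14: 2 * 0.134 * 0.866 = 0.232088
RMP = 1.112e-11

1.112e-11


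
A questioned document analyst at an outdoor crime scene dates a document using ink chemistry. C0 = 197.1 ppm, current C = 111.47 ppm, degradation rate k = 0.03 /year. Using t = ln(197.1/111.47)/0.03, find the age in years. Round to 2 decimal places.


Document age estimation:
C0/C = 197.1 / 111.47 = 1.768189
ln(C0/C) = 0.569956
t = 0.569956 / 0.03 = 19.00 years

19.00


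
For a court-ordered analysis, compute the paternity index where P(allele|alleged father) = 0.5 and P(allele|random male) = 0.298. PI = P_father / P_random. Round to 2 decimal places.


Paternity Index calculation:
PI = P(allele|father) / P(allele|random)
PI = 0.5 / 0.298
PI = 1.68

1.68


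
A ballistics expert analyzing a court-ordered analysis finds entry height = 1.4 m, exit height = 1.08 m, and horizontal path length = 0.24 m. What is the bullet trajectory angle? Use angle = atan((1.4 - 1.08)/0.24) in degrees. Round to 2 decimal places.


Bullet trajectory angle:
Height difference = 1.4 - 1.08 = 0.32 m
angle = atan(0.32 / 0.24)
angle = atan(1.333333)
angle = 53.13 degrees

53.13


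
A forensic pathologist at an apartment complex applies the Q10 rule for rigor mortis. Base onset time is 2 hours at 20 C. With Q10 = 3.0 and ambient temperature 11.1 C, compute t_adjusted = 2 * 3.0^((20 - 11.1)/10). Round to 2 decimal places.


Rigor mortis time adjustment:
Exponent = (T_ref - T_actual) / 10 = (20 - 11.1) / 10 = 0.89
Q10 factor = 3.0^0.89 = 2.65851
t_adjusted = 2 * 2.65851 = 5.32 hours

5.32


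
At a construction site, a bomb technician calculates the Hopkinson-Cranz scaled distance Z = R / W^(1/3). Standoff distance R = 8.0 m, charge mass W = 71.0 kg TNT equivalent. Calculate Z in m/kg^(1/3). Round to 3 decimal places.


Scaled distance calculation:
W^(1/3) = 71.0^(1/3) = 4.140818
Z = R / W^(1/3) = 8.0 / 4.140818
Z = 1.932 m/kg^(1/3)

1.932


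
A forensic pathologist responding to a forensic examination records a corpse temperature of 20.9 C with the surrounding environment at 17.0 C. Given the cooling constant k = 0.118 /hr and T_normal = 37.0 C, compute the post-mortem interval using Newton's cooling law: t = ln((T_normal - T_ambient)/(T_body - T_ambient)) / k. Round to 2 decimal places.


Using Newton's law of cooling:
t = ln((T_normal - T_ambient) / (T_body - T_ambient)) / k
T_normal - T_ambient = 20.0
T_body - T_ambient = 3.9
Ratio = 5.128205
ln(ratio) = 1.634756
t = 1.634756 / 0.118 = 13.85 hours

13.85


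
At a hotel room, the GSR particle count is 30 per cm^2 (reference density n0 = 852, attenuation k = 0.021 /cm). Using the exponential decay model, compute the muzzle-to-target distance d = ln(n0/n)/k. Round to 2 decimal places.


GSR distance calculation:
n0/n = 852 / 30 = 28.4
ln(n0/n) = 3.346389
d = 3.346389 / 0.021 = 159.35 cm

159.35


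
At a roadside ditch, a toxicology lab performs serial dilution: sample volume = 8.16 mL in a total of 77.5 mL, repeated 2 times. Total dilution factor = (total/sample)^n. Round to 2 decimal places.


Dilution factor calculation:
Single dilution = V_total / V_sample = 77.5 / 8.16 ≈ 9.497549
Number of dilutions = 2
Total DF = (77.5 / 8.16)^2 (full precision, rounded at the end) = 90.20

90.20


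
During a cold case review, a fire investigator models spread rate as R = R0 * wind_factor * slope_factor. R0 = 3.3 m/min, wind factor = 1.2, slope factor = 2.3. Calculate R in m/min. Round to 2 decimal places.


Fire spread rate calculation:
R = R0 * wind_factor * slope_factor
= 3.3 * 1.2 * 2.3
= 3.96 * 2.3
= 9.11 m/min

9.11


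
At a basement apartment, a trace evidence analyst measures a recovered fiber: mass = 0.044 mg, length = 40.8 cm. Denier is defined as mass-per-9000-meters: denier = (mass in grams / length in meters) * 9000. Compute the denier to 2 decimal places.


Denier calculation:
Mass in grams = 0.044 mg / 1000 = 0.000044 g
Length in meters = 40.8 cm / 100 = 0.408 m
Linear density = mass / length = 0.000044 / 0.408 = 0.00010784 g/m
Denier = (g/m) * 9000 = 0.00010784 * 9000 = 0.97

0.97


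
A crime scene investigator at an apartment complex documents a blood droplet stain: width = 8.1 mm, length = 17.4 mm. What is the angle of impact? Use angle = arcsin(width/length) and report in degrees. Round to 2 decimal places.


Blood spatter impact angle calculation:
width / length = 8.1 / 17.4 = 0.465517
angle = arcsin(0.465517)
angle = 27.74 degrees

27.74


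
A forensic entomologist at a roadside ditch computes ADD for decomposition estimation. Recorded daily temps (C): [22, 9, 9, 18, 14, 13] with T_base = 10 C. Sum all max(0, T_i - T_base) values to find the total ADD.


Computing ADD day by day:
Day 1: max(0, 22 - 10) = 12
Day 2: max(0, 9 - 10) = 0
Day 3: max(0, 9 - 10) = 0
Day 4: max(0, 18 - 10) = 8
Day 5: max(0, 14 - 10) = 4
Day 6: max(0, 13 - 10) = 3
Total ADD = 27

27


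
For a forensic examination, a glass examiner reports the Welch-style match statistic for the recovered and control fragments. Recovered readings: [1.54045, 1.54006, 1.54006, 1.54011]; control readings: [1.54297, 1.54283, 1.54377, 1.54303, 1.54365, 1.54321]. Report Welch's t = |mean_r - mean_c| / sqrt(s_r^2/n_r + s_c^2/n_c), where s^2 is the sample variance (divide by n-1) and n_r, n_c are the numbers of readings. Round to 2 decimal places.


Welch's t-criterion for glass RI comparison:
Recovered mean = sum / n_r = 6.16068 / 4 = 1.54017
Control mean = sum / n_c = 9.25946 / 6 = 1.5432433
Recovered sample variance s_r^2 = 3.54e-08
Control sample variance s_c^2 = 1.46987e-07
Welch SE (unpooled) = sqrt(s_r^2/n_r + s_c^2/n_c) = sqrt(8.85e-09 + 2.44978e-08) = sqrt(3.33478e-08) = 0.000182614
|mean_r - mean_c| = 0.00307333
t = 0.00307333 / 0.000182614 = 16.83

16.83


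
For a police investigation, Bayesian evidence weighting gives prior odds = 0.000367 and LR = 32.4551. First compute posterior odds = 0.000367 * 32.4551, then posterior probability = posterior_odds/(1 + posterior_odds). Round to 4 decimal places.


Bayesian evidence evaluation:
Posterior odds = prior_odds * LR = 0.000367 * 32.4551 = 0.01191102
Posterior probability = posterior_odds / (1 + posterior_odds)
= 0.01191102 / (1 + 0.01191102)
= 0.01191102 / 1.01191102
= 0.0118

0.0118


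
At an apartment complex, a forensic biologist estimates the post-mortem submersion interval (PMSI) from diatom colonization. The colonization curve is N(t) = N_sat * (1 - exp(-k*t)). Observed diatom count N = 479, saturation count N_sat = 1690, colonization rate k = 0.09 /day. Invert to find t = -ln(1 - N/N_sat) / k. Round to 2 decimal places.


PMSI from diatom colonization curve:
N / N_sat = 479 / 1690 = 0.283432
1 - N/N_sat = 0.716568
ln(1 - N/N_sat) = -0.333282
t = -ln(1 - N/N_sat) / k = -(-0.333282) / 0.09 = 3.70 days

3.70


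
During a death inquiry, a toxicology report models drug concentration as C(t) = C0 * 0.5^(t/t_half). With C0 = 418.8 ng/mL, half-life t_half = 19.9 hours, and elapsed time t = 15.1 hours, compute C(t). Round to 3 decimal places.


Drug concentration decay:
Number of half-lives = t / t_half = 15.1 / 19.9 = 0.758794
Decay factor = 0.5^0.758794 = 0.59099015
C(t) = 418.8 * 0.59099015 = 247.507 ng/mL

247.507


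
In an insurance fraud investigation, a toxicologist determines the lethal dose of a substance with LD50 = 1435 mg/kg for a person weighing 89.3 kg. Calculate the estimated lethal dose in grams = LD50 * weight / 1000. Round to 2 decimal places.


Lethal dose calculation:
Lethal dose = LD50 * body_weight / 1000
= 1435 * 89.3 / 1000
= 128145.5 / 1000
= 128.15 g

128.15


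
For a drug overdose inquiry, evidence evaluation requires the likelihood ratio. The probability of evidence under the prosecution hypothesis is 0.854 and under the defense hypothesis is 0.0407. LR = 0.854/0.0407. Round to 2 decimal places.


Likelihood ratio calculation:
LR = P(E|Hp) / P(E|Hd)
LR = 0.854 / 0.0407
LR = 20.98

20.98


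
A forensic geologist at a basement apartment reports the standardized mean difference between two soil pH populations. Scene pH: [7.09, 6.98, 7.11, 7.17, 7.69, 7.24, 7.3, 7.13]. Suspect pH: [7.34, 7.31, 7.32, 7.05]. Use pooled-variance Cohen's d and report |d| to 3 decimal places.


Pooled-variance Cohen's d for soil pH comparison:
Scene mean = 57.71 / 8 = 7.21375
Suspect mean = 29.02 / 4 = 7.255
Scene sample variance s_s^2 = 0.04637
Suspect sample variance s_c^2 = 0.018833
Pooled variance = ((n_s-1)*s_s^2 + (n_c-1)*s_c^2) / (n_s + n_c - 2) = 0.038109
Pooled SD = sqrt(0.038109) = 0.195215
Mean difference = -0.04125
|d| = |-0.04125| / 0.195215 = 0.211

0.211


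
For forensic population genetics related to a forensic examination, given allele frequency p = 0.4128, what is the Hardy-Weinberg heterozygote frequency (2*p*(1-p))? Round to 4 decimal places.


Hardy-Weinberg heterozygote frequency:
q = 1 - p = 1 - 0.4128 = 0.5872
2pq = 2 * 0.4128 * 0.5872 = 0.4848

0.4848


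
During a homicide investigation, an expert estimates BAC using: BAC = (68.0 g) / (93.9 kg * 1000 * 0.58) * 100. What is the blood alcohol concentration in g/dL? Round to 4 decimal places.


Applying the Widmark formula:
BAC = (dose_g / (body_wt * 1000 * r)) * 100
Denominator = 93.9 * 1000 * 0.58 = 54462
BAC = (68.0 / 54462) * 100
BAC = 0.1249 g/dL

0.1249


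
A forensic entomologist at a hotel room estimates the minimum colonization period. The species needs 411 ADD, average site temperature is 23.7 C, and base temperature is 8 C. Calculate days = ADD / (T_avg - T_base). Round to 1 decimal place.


Insect development time:
Effective temperature = avg_temp - T_base = 23.7 - 8 = 15.7 C
Days = ADD / effective_temp = 411 / 15.7 = 26.2 days

26.2


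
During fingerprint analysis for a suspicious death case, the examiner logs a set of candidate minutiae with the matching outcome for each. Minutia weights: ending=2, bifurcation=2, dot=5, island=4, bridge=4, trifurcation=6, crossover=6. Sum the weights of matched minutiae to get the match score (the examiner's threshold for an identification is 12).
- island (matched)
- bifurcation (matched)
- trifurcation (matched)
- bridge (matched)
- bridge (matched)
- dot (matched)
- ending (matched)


Weighted minutiae match score:
  island: matched, +4 (running total 4)
  bifurcation: matched, +2 (running total 6)
  trifurcation: matched, +6 (running total 12)
  bridge: matched, +4 (running total 16)
  bridge: matched, +4 (running total 20)
  dot: matched, +5 (running total 25)
  ending: matched, +2 (running total 27)
Total score = 27
Threshold = 12; verdict = identification

27


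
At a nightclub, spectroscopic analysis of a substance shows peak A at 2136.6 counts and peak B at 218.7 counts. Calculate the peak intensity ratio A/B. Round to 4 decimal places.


Spectral peak ratio:
Peak A = 2136.6 counts
Peak B = 218.7 counts
Ratio = 2136.6 / 218.7 = 9.7695

9.7695
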